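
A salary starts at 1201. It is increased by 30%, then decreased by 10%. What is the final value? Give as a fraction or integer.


Start: 1201
Step 1: increase by 30% => multiply by 130/100
  1201 * 130/100 = 15613/10
Step 2: decrease by 10% => multiply by 90/100
  15613/10 * 90/100 = 140517/100
Final value = 140517/100

140517/100


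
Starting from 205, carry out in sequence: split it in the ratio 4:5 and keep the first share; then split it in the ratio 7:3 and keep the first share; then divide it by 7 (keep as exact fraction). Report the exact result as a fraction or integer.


Start with 205.
Step 1: Split 4:5, first share = 205 * 4/9 = 820/9
Step 2: Split 7:3, first share = 820/9 * 7/10 = 574/9
Step 3: Divide by 7: 574/9 / 7 = 82/9
Final result = 82/9

82/9


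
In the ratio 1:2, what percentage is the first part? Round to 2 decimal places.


Total parts = 1 + 2 = 3
First part fraction = 1/3
Percentage = (1/3) * 100
= 0.333333 * 100
= 33.33%

33.33


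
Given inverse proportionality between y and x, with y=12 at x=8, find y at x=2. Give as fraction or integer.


Inverse proportion: y = k/x
Find k: k = 8 * 12 = 96
Compute y at x=2: y = 96/2
y = 48

48


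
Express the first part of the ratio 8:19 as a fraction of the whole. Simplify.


Total parts = 8 + 19 = 27
First part fraction = 8/27
Simplify: 8/27 = 8/27

8/27


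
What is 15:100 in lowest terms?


Find GCD(15, 100)
GCD = 5
Divide both by 5: 15/5 = 3, 100/5 = 20
Simplified ratio = 3:20

3:20


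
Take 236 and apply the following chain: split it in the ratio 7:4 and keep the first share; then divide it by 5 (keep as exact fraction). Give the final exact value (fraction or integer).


Start with 236.
Step 1: Split 7:4, first share = 236 * 7/11 = 1652/11
Step 2: Divide by 5: 1652/11 / 5 = 1652/55
Final result = 1652/55

1652/55


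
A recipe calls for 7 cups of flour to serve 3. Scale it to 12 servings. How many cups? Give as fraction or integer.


Original: 7 cups for 3 servings
Target servings = 12
Scaling factor = 12/3
New amount = 7 * 12/3
= 84/3
= 28 cups

28


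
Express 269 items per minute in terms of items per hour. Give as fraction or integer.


Converting from per minute to per hour
Rate = 269 items per minute
Multiply by 60: 269 * 60
= 16140 items per hour

16140


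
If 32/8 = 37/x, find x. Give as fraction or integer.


Setting up: 32/8 = 37/x
Cross multiply: 32 * x = 8 * 37
32x = 296
x = 296/32
x = 37/4

37/4


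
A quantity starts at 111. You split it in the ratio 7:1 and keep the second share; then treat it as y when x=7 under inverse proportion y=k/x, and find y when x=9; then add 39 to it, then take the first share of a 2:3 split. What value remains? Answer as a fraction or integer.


Start with 111.
Step 1: Split 7:1, second share = 111 * 1/8 = 111/8
Step 2: Inverse prop: k = (111/8)*7; new y = k/9 = 111/8*7/9 = 259/24
Step 3: Add 39: 259/24+39=1195/24; split 2:3 first = 1195/24*2/5 = 239/12
Final result = 239/12

239/12


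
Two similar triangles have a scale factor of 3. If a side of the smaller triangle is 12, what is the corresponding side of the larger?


Similar triangles have proportional sides
Scale factor = 3
Smaller side = 12
Corresponding larger side = 12 * 3
= 36

36


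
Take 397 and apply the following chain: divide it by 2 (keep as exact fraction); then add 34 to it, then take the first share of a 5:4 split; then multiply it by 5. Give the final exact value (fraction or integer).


Start with 397.
Step 1: Divide by 2: 397 / 2 = 397/2
Step 2: Add 34: 397/2+34=465/2; split 5:4 first = 465/2*5/9 = 775/6
Step 3: Multiply by 5: 775/6 * 5 = 3875/6
Final result = 3875/6

3875/6


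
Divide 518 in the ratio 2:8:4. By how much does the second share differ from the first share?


Total parts = 2 + 8 + 4 = 14
Value per part = 518 / 14 = 37
Shares: 2*37=74, 8*37=296, 4*37=148
Second share = 296, first share = 74
Difference = |296 - 74| = 222

222


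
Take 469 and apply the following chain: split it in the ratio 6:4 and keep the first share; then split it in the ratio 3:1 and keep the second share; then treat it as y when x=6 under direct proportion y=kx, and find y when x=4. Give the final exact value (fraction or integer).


Start with 469.
Step 1: Split 6:4, first share = 469 * 6/10 = 1407/5
Step 2: Split 3:1, second share = 1407/5 * 1/4 = 1407/20
Step 3: Direct prop: k = (1407/20)/6; new y = k*4 = 1407/20*4/6 = 469/10
Final result = 469/10

469/10


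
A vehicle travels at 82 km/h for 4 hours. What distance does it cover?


Using distance = speed * time
Speed = 82 km/h
Time = 4 hours
Distance = 82 * 4
= 328 km

328


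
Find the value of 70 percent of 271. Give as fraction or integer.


Compute 70% of 271
Convert percentage: 70% = 70/100
Multiply: 271 * 70/100
= 18970/100
= 1897/10

1897/10


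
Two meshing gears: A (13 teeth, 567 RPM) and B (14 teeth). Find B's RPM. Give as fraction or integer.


Gear ratio: teeth_A * RPM_A = teeth_B * RPM_B
13 * 567 = 14 * RPM_B
7371 = 14 * RPM_B
RPM_B = 7371 / 14
RPM_B = 1053/2

1053/2


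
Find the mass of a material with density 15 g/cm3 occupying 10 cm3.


Using mass = density * volume
Density = 15 g/cm3
Volume = 10 cm3
Mass = 15 * 10
= 150 g

150


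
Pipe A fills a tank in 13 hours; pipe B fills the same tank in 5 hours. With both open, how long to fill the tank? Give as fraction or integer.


Rate of A = 1/13 job per hour
Rate of B = 1/5 job per hour
Combined rate = 1/13 + 1/5
Find common denominator: (5 + 13)/(13*5) = 18/65
Combined rate = 18/65 job per hour
Time together = 1 / (18/65) = 65/18 hours

65/18


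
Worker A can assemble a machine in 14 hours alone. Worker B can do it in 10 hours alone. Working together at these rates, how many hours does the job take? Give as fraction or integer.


Rate of A = 1/14 job per hour
Rate of B = 1/10 job per hour
Combined rate = 1/14 + 1/10
Find common denominator: (10 + 14)/(14*10) = 24/140
Combined rate = 6/35 job per hour
Time together = 1 / (6/35) = 35/6 hours

35/6


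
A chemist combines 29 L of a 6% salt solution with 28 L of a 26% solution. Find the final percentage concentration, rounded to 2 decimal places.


Solute in mixture 1 = 6% of 29 L = 29*6/100 = 87/50 L
Solute in mixture 2 = 26% of 28 L = 28*26/100 = 182/25 L
Total solute = 87/50 + 182/25 = 451/50 L
Total volume = 29 + 28 = 57 L
Final concentration = 451/50/57 * 100 = 15.82%

15.82


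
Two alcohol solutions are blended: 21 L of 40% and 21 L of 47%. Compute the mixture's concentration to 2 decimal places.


Solute in mixture 1 = 40% of 21 L = 21*40/100 = 42/5 L
Solute in mixture 2 = 47% of 21 L = 21*47/100 = 987/100 L
Total solute = 42/5 + 987/100 = 1827/100 L
Total volume = 21 + 21 = 42 L
Final concentration = 1827/100/42 * 100 = 43.50%

43.50


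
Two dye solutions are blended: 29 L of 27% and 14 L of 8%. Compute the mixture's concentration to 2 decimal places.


Solute in mixture 1 = 27% of 29 L = 29*27/100 = 783/100 L
Solute in mixture 2 = 8% of 14 L = 14*8/100 = 28/25 L
Total solute = 783/100 + 28/25 = 179/20 L
Total volume = 29 + 14 = 43 L
Final concentration = 179/20/43 * 100 = 20.81%

20.81


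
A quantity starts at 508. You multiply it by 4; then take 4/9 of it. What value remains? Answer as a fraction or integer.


Start with 508.
Step 1: Multiply by 4: 508 * 4 = 2032
Step 2: Take 4/9: 2032 * 4/9 = 8128/9
Final result = 8128/9

8128/9


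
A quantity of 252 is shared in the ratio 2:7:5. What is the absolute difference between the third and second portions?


Total parts = 2 + 7 + 5 = 14
Value per part = 252 / 14 = 18
Shares: 2*18=36, 7*18=126, 5*18=90
Third share = 90, second share = 126
Difference = |90 - 126| = 36

36


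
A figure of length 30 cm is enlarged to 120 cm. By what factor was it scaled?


Original length = 30 cm
Scaled length = 120 cm
Scale factor = 120 / 30
= 4

4


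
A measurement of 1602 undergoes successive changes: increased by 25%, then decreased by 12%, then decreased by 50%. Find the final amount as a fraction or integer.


Start: 1602
Step 1: increase by 25% => multiply by 125/100
  1602 * 125/100 = 4005/2
Step 2: decrease by 12% => multiply by 88/100
  4005/2 * 88/100 = 8811/5
Step 3: decrease by 50% => multiply by 50/100
  8811/5 * 50/100 = 8811/10
Final value = 8811/10

8811/10


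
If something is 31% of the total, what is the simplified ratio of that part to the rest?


Part = 31%, Remainder = 69%
Ratio = 31:69
GCD(31, 69) = 1
Simplify: 31:69 = 31:69

31:69


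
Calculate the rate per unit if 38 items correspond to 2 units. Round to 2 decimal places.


Total items = 38
Number of units = 2
Unit rate = 38 / 2
= 19 items per unit

19


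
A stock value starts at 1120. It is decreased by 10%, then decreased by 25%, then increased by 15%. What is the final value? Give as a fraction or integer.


Start: 1120
Step 1: decrease by 10% => multiply by 90/100
  1120 * 90/100 = 1008
Step 2: decrease by 25% => multiply by 75/100
  1008 * 75/100 = 756
Step 3: increase by 15% => multiply by 115/100
  756 * 115/100 = 4347/5
Final value = 4347/5

4347/5


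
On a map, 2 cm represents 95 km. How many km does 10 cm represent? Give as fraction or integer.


Map scale: 2 cm = 95 km
Measured distance on map = 10 cm
Set up proportion: 10 * 95 / 2
= 950 / 2
= 475 km

475


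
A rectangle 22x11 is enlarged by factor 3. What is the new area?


Original dimensions: 22 x 11
Enlargement factor = 3
New width = 22 * 3 = 66
New height = 11 * 3 = 33
New area = 66 * 33 = 2178

2178


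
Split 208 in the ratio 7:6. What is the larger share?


Total parts = 7 + 6 = 13
Value per part = 208 / 13 = 16
First share = 7 * 16 = 112
Second share = 6 * 16 = 96
Larger share = 112

112


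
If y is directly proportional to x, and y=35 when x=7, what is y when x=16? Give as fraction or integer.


Direct proportion: y = kx
Find k: k = 35/7 = 5
Compute y at x=16: y = 5 * 16
y = 80

80


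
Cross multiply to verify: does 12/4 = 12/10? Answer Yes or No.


Cross multiply to check 12/4 = 12/10
Left cross product: 12 * 10 = 120
Right cross product: 4 * 12 = 48
120 != 48
Not equal, so proportions differ => No

No


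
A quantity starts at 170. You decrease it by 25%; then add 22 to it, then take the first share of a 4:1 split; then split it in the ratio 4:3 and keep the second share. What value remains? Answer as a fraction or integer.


Start with 170.
Step 1: Decrease by 25%: 170 * 75/100 = 255/2
Step 2: Add 22: 255/2+22=299/2; split 4:1 first = 299/2*4/5 = 598/5
Step 3: Split 4:3, second share = 598/5 * 3/7 = 1794/35
Final result = 1794/35

1794/35


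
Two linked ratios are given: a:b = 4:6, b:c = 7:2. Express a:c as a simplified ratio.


Given a:b = 4:6 and b:c = 7:2
Make b consistent. Multiply first ratio by 7: a:b = 28:42
Multiply second ratio by 6: b:c = 42:12
Now b = 42 in both, so a:b:c = 28:42:12
Therefore a:c = 28:12
Simplify by GCD: a:c = 7:3

7:3


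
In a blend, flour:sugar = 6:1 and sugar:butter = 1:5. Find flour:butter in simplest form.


Given a:b = 6:1 and b:c = 1:5
Make b consistent. Multiply first ratio by 1: a:b = 6:1
Multiply second ratio by 1: b:c = 1:5
Now b = 1 in both, so a:b:c = 6:1:5
Therefore a:c = 6:5
Simplify by GCD: a:c = 6:5

6:5


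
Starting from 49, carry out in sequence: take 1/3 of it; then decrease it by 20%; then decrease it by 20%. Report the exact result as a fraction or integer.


Start with 49.
Step 1: Take 1/3: 49 * 1/3 = 49/3
Step 2: Decrease by 20%: 49/3 * 80/100 = 196/15
Step 3: Decrease by 20%: 196/15 * 80/100 = 784/75
Final result = 784/75

784/75


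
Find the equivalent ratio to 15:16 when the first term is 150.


Original ratio: 15:16
First term target: 150
Scale factor = 150 / 15 = 10
Multiply second term: 16 * 10 = 160
Equivalent ratio = 150:160

150:160


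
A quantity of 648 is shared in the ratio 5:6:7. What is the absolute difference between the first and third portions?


Total parts = 5 + 6 + 7 = 18
Value per part = 648 / 18 = 36
Shares: 5*36=180, 6*36=216, 7*36=252
First share = 180, third share = 252
Difference = |180 - 252| = 72

72


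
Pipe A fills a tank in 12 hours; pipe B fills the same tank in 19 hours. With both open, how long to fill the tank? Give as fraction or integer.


Rate of A = 1/12 job per hour
Rate of B = 1/19 job per hour
Combined rate = 1/12 + 1/19
Find common denominator: (19 + 12)/(12*19) = 31/228
Combined rate = 31/228 job per hour
Time together = 1 / (31/228) = 228/31 hours

228/31


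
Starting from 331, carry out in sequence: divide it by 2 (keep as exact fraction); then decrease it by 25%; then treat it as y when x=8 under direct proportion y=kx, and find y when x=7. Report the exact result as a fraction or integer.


Start with 331.
Step 1: Divide by 2: 331 / 2 = 331/2
Step 2: Decrease by 25%: 331/2 * 75/100 = 993/8
Step 3: Direct prop: k = (993/8)/8; new y = k*7 = 993/8*7/8 = 6951/64
Final result = 6951/64

6951/64


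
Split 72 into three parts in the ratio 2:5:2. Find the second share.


Ratio = 2:5:2
Total parts = 2 + 5 + 2 = 9
Value per part = 72 / 9 = 8
First share = 2 * 8 = 16
Middle share = 5 * 8 = 40
Third share = 2 * 8 = 16

40


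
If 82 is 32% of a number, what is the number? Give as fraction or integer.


Given: 82 is 32% of the whole
Set up: 82 = 32/100 * whole
whole = 82 * 100 / 32
whole = 8200 / 32
whole = 1025/4

1025/4


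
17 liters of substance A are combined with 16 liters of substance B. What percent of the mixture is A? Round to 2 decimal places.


Volume of A = 17 L
Volume of B = 16 L
Total volume = 17 + 16 = 33 L
Percentage of A = (17/33) * 100
= 51.52%

51.52


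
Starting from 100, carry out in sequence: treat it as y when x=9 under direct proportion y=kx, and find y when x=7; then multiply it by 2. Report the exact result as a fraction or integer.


Start with 100.
Step 1: Direct prop: k = (100)/9; new y = k*7 = 100*7/9 = 700/9
Step 2: Multiply by 2: 700/9 * 2 = 1400/9
Final result = 1400/9

1400/9


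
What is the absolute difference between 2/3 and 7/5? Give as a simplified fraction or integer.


Simplify: 2/3 = 2/3 and 7/5 = 7/5
Find common denominator: LCD = 15
Convert: 10/15 and 21/15
Difference = |10 - 21|/15 = 11/15
Simplified = 11/15

11/15


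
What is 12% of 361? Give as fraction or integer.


Compute 12% of 361
Convert percentage: 12% = 12/100
Multiply: 361 * 12/100
= 4332/100
= 1083/25

1083/25


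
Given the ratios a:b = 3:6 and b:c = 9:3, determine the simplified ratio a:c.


Given a:b = 3:6 and b:c = 9:3
Make b consistent. Multiply first ratio by 9: a:b = 27:54
Multiply second ratio by 6: b:c = 54:18
Now b = 54 in both, so a:b:c = 27:54:18
Therefore a:c = 27:18
Simplify by GCD: a:c = 3:2

3:2


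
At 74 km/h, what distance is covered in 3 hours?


Using distance = speed * time
Speed = 74 km/h
Time = 3 hours
Distance = 74 * 3
= 222 km

222


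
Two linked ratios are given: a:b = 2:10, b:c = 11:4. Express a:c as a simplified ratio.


Given a:b = 2:10 and b:c = 11:4
Make b consistent. Multiply first ratio by 11: a:b = 22:110
Multiply second ratio by 10: b:c = 110:40
Now b = 110 in both, so a:b:c = 22:110:40
Therefore a:c = 22:40
Simplify by GCD: a:c = 11:20

11:20


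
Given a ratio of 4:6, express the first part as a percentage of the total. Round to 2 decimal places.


Total parts = 4 + 6 = 10
First part fraction = 4/10
Percentage = (4/10) * 100
= 0.4 * 100
= 40.00%

40.00


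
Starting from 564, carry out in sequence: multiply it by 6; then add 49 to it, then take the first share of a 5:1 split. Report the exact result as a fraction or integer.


Start with 564.
Step 1: Multiply by 6: 564 * 6 = 3384
Step 2: Add 49: 3384+49=3433; split 5:1 first = 3433*5/6 = 17165/6
Final result = 17165/6

17165/6


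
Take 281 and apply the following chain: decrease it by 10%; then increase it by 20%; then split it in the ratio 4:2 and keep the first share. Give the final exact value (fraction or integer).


Start with 281.
Step 1: Decrease by 10%: 281 * 90/100 = 2529/10
Step 2: Increase by 20%: 2529/10 * 120/100 = 7587/25
Step 3: Split 4:2, first share = 7587/25 * 4/6 = 5058/25
Final result = 5058/25

5058/25


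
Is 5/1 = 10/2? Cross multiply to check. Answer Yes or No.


Cross multiply to check 5/1 = 10/2
Left cross product: 5 * 2 = 10
Right cross product: 1 * 10 = 10
10 = 10
Equal, so proportions match => Yes

Yes


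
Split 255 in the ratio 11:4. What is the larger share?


Total parts = 11 + 4 = 15
Value per part = 255 / 15 = 17
First share = 11 * 17 = 187
Second share = 4 * 17 = 68
Larger share = 187

187


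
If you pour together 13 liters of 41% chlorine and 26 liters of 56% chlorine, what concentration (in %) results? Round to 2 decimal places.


Solute in mixture 1 = 41% of 13 L = 13*41/100 = 533/100 L
Solute in mixture 2 = 56% of 26 L = 26*56/100 = 364/25 L
Total solute = 533/100 + 364/25 = 1989/100 L
Total volume = 13 + 26 = 39 L
Final concentration = 1989/100/39 * 100 = 51.00%

51.00


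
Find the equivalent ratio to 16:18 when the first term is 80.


Original ratio: 16:18
First term target: 80
Scale factor = 80 / 16 = 5
Multiply second term: 18 * 5 = 90
Equivalent ratio = 80:90

80:90


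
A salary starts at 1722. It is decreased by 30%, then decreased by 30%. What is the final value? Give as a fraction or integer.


Start: 1722
Step 1: decrease by 30% => multiply by 70/100
  1722 * 70/100 = 6027/5
Step 2: decrease by 30% => multiply by 70/100
  6027/5 * 70/100 = 42189/50
Final value = 42189/50

42189/50


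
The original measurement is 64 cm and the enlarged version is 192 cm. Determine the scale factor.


Original length = 64 cm
Scaled length = 192 cm
Scale factor = 192 / 64
= 3

3


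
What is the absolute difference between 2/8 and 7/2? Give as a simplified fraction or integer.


Simplify: 2/8 = 1/4 and 7/2 = 7/2
Find common denominator: LCD = 4
Convert: 1/4 and 14/4
Difference = |1 - 14|/4 = 13/4
Simplified = 13/4

13/4


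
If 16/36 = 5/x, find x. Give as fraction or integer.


Setting up: 16/36 = 5/x
Cross multiply: 16 * x = 36 * 5
16x = 180
x = 180/16
x = 45/4

45/4


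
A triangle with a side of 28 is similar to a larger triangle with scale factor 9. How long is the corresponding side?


Similar triangles have proportional sides
Scale factor = 9
Smaller side = 28
Corresponding larger side = 28 * 9
= 252

252


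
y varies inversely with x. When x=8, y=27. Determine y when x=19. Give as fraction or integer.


Inverse proportion: y = k/x
Find k: k = 8 * 27 = 216
Compute y at x=19: y = 216/19
y = 216/19

216/19


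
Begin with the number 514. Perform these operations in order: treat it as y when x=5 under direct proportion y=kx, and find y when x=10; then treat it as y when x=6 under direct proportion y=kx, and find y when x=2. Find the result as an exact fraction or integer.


Start with 514.
Step 1: Direct prop: k = (514)/5; new y = k*10 = 514*10/5 = 1028
Step 2: Direct prop: k = (1028)/6; new y = k*2 = 1028*2/6 = 1028/3
Final result = 1028/3

1028/3


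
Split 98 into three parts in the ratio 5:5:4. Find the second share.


Ratio = 5:5:4
Total parts = 5 + 5 + 4 = 14
Value per part = 98 / 14 = 7
First share = 5 * 7 = 35
Middle share = 5 * 7 = 35
Third share = 4 * 7 = 28

35


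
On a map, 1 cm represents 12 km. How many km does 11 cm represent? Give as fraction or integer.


Map scale: 1 cm = 12 km
Measured distance on map = 11 cm
Set up proportion: 11 * 12 / 1
= 132 / 1
= 132 km

132


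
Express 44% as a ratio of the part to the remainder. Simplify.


Part = 44%, Remainder = 56%
Ratio = 44:56
GCD(44, 56) = 4
Simplify: 11:14 = 11:14

11:14


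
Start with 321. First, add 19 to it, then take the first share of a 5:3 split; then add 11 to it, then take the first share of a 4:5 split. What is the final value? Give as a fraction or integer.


Start with 321.
Step 1: Add 19: 321+19=340; split 5:3 first = 340*5/8 = 425/2
Step 2: Add 11: 425/2+11=447/2; split 4:5 first = 447/2*4/9 = 298/3
Final result = 298/3

298/3


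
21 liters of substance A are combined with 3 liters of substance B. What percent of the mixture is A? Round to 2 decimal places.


Volume of A = 21 L
Volume of B = 3 L
Total volume = 21 + 3 = 24 L
Percentage of A = (21/24) * 100
= 87.50%

87.50


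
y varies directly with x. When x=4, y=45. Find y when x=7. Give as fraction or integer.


Direct proportion: y = kx
Find k: k = 45/4 = 45/4
Compute y at x=7: y = 45/4 * 7
y = 315/4

315/4


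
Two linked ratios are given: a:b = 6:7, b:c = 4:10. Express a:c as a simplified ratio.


Given a:b = 6:7 and b:c = 4:10
Make b consistent. Multiply first ratio by 4: a:b = 24:28
Multiply second ratio by 7: b:c = 28:70
Now b = 28 in both, so a:b:c = 24:28:70
Therefore a:c = 24:70
Simplify by GCD: a:c = 12:35

12:35


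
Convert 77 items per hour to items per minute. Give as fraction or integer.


Converting from per hour to per minute
Rate = 77 items per hour
Divide by 60: 77/60
= 77/60 items per minute

77/60


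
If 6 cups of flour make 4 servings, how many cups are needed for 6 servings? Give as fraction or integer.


Original: 6 cups for 4 servings
Target servings = 6
Scaling factor = 6/4
New amount = 6 * 6/4
= 36/4
= 9 cups

9


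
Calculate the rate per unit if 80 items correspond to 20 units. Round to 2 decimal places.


Total items = 80
Number of units = 20
Unit rate = 80 / 20
= 4 items per unit

4


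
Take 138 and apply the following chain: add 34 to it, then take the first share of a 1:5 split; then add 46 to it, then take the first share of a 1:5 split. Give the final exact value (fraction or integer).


Start with 138.
Step 1: Add 34: 138+34=172; split 1:5 first = 172*1/6 = 86/3
Step 2: Add 46: 86/3+46=224/3; split 1:5 first = 224/3*1/6 = 112/9
Final result = 112/9

112/9


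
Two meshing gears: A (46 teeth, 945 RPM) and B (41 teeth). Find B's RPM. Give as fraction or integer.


Gear ratio: teeth_A * RPM_A = teeth_B * RPM_B
46 * 945 = 41 * RPM_B
43470 = 41 * RPM_B
RPM_B = 43470 / 41
RPM_B = 43470/41

43470/41


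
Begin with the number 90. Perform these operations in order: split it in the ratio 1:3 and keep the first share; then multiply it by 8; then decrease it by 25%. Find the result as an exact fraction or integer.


Start with 90.
Step 1: Split 1:3, first share = 90 * 1/4 = 45/2
Step 2: Multiply by 8: 45/2 * 8 = 180
Step 3: Decrease by 25%: 180 * 75/100 = 135
Final result = 135

135


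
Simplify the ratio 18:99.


Find GCD(18, 99)
GCD = 9
Divide both by 9: 18/9 = 2, 99/9 = 11
Simplified ratio = 2:11

2:11


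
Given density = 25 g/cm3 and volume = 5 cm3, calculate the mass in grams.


Using mass = density * volume
Density = 25 g/cm3
Volume = 5 cm3
Mass = 25 * 5
= 125 g

125


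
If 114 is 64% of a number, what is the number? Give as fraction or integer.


Given: 114 is 64% of the whole
Set up: 114 = 64/100 * whole
whole = 114 * 100 / 64
whole = 11400 / 64
whole = 1425/8

1425/8


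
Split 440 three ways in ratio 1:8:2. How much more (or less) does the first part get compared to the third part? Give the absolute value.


Total parts = 1 + 8 + 2 = 11
Value per part = 440 / 11 = 40
Shares: 1*40=40, 8*40=320, 2*40=80
First share = 40, third share = 80
Difference = |40 - 80| = 40

40


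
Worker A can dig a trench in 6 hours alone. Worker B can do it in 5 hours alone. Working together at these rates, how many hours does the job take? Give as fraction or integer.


Rate of A = 1/6 job per hour
Rate of B = 1/5 job per hour
Combined rate = 1/6 + 1/5
Find common denominator: (5 + 6)/(6*5) = 11/30
Combined rate = 11/30 job per hour
Time together = 1 / (11/30) = 30/11 hours

30/11


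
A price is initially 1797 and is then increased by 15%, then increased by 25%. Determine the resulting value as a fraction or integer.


Start: 1797
Step 1: increase by 15% => multiply by 115/100
  1797 * 115/100 = 41331/20
Step 2: increase by 25% => multiply by 125/100
  41331/20 * 125/100 = 41331/16
Final value = 41331/16

41331/16


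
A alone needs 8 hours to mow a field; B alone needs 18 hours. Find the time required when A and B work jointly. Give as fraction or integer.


Rate of A = 1/8 job per hour
Rate of B = 1/18 job per hour
Combined rate = 1/8 + 1/18
Find common denominator: (18 + 8)/(8*18) = 26/144
Combined rate = 13/72 job per hour
Time together = 1 / (13/72) = 72/13 hours

72/13


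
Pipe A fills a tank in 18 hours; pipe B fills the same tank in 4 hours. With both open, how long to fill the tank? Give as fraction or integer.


Rate of A = 1/18 job per hour
Rate of B = 1/4 job per hour
Combined rate = 1/18 + 1/4
Find common denominator: (4 + 18)/(18*4) = 22/72
Combined rate = 11/36 job per hour
Time together = 1 / (11/36) = 36/11 hours

36/11


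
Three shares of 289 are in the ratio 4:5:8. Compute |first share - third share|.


Total parts = 4 + 5 + 8 = 17
Value per part = 289 / 17 = 17
Shares: 4*17=68, 5*17=85, 8*17=136
First share = 68, third share = 136
Difference = |68 - 136| = 68

68


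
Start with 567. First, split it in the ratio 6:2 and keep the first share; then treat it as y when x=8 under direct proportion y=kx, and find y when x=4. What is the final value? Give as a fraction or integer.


Start with 567.
Step 1: Split 6:2, first share = 567 * 6/8 = 1701/4
Step 2: Direct prop: k = (1701/4)/8; new y = k*4 = 1701/4*4/8 = 1701/8
Final result = 1701/8

1701/8


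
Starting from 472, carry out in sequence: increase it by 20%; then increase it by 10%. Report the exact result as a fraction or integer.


Start with 472.
Step 1: Increase by 20%: 472 * 120/100 = 2832/5
Step 2: Increase by 10%: 2832/5 * 110/100 = 15576/25
Final result = 15576/25

15576/25


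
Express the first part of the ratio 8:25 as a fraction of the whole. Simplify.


Total parts = 8 + 25 = 33
First part fraction = 8/33
Simplify: 8/33 = 8/33

8/33


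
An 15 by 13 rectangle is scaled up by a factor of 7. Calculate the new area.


Original dimensions: 15 x 13
Enlargement factor = 7
New width = 15 * 7 = 105
New height = 13 * 7 = 91
New area = 105 * 91 = 9555

9555


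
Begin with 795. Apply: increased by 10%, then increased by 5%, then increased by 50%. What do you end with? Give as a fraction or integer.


Start: 795
Step 1: increase by 10% => multiply by 110/100
  795 * 110/100 = 1749/2
Step 2: increase by 5% => multiply by 105/100
  1749/2 * 105/100 = 36729/40
Step 3: increase by 50% => multiply by 150/100
  36729/40 * 150/100 = 110187/80
Final value = 110187/80

110187/80


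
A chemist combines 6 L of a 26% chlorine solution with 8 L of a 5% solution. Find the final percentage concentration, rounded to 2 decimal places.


Solute in mixture 1 = 26% of 6 L = 6*26/100 = 39/25 L
Solute in mixture 2 = 5% of 8 L = 8*5/100 = 2/5 L
Total solute = 39/25 + 2/5 = 49/25 L
Total volume = 6 + 8 = 14 L
Final concentration = 49/25/14 * 100 = 14.00%

14.00


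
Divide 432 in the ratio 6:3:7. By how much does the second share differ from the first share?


Total parts = 6 + 3 + 7 = 16
Value per part = 432 / 16 = 27
Shares: 6*27=162, 3*27=81, 7*27=189
Second share = 81, first share = 162
Difference = |81 - 162| = 81

81


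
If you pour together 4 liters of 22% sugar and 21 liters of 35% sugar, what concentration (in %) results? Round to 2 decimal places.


Solute in mixture 1 = 22% of 4 L = 4*22/100 = 22/25 L
Solute in mixture 2 = 35% of 21 L = 21*35/100 = 147/20 L
Total solute = 22/25 + 147/20 = 823/100 L
Total volume = 4 + 21 = 25 L
Final concentration = 823/100/25 * 100 = 32.92%

32.92


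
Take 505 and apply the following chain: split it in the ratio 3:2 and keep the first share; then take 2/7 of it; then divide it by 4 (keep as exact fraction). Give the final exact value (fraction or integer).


Start with 505.
Step 1: Split 3:2, first share = 505 * 3/5 = 303
Step 2: Take 2/7: 303 * 2/7 = 606/7
Step 3: Divide by 4: 606/7 / 4 = 303/14
Final result = 303/14

303/14


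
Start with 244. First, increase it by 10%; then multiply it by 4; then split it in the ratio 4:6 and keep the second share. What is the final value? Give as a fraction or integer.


Start with 244.
Step 1: Increase by 10%: 244 * 110/100 = 1342/5
Step 2: Multiply by 4: 1342/5 * 4 = 5368/5
Step 3: Split 4:6, second share = 5368/5 * 6/10 = 16104/25
Final result = 16104/25

16104/25


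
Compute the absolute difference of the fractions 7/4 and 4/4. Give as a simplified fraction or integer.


Simplify: 7/4 = 7/4 and 4/4 = 1
Find common denominator: LCD = 4
Convert: 7/4 and 4/4
Difference = |7 - 4|/4 = 3/4
Simplified = 3/4

3/4


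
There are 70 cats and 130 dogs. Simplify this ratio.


Find GCD(70, 130)
GCD = 10
Divide both by 10: 70/10 = 7, 130/10 = 13
Simplified ratio = 7:13

7:13


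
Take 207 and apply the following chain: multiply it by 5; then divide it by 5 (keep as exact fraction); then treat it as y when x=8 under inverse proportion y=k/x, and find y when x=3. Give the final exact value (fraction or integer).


Start with 207.
Step 1: Multiply by 5: 207 * 5 = 1035
Step 2: Divide by 5: 1035 / 5 = 207
Step 3: Inverse prop: k = (207)*8; new y = k/3 = 207*8/3 = 552
Final result = 552

552


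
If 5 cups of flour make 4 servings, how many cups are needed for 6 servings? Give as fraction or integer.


Original: 5 cups for 4 servings
Target servings = 6
Scaling factor = 6/4
New amount = 5 * 6/4
= 30/4
= 15/2 cups

15/2


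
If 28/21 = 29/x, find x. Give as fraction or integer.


Setting up: 28/21 = 29/x
Cross multiply: 28 * x = 21 * 29
28x = 609
x = 609/28
x = 87/4

87/4


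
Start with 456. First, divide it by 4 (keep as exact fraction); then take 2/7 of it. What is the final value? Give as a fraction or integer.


Start with 456.
Step 1: Divide by 4: 456 / 4 = 114
Step 2: Take 2/7: 114 * 2/7 = 228/7
Final result = 228/7

228/7


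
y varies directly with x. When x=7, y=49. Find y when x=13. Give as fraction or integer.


Direct proportion: y = kx
Find k: k = 49/7 = 7
Compute y at x=13: y = 7 * 13
y = 91

91


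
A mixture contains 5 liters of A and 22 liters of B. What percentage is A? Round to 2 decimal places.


Volume of A = 5 L
Volume of B = 22 L
Total volume = 5 + 22 = 27 L
Percentage of A = (5/27) * 100
= 18.52%

18.52


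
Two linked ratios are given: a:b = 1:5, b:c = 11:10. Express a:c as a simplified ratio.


Given a:b = 1:5 and b:c = 11:10
Make b consistent. Multiply first ratio by 11: a:b = 11:55
Multiply second ratio by 5: b:c = 55:50
Now b = 55 in both, so a:b:c = 11:55:50
Therefore a:c = 11:50
Simplify by GCD: a:c = 11:50

11:50


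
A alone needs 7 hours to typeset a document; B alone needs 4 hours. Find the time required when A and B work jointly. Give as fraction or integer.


Rate of A = 1/7 job per hour
Rate of B = 1/4 job per hour
Combined rate = 1/7 + 1/4
Find common denominator: (4 + 7)/(7*4) = 11/28
Combined rate = 11/28 job per hour
Time together = 1 / (11/28) = 28/11 hours

28/11


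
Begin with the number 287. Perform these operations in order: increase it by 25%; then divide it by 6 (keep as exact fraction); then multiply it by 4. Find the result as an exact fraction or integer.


Start with 287.
Step 1: Increase by 25%: 287 * 125/100 = 1435/4
Step 2: Divide by 6: 1435/4 / 6 = 1435/24
Step 3: Multiply by 4: 1435/24 * 4 = 1435/6
Final result = 1435/6

1435/6


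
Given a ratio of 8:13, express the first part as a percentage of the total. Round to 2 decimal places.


Total parts = 8 + 13 = 21
First part fraction = 8/21
Percentage = (8/21) * 100
= 0.380952 * 100
= 38.10%

38.10


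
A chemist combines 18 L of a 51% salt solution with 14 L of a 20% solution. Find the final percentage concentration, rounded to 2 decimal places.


Solute in mixture 1 = 51% of 18 L = 18*51/100 = 459/50 L
Solute in mixture 2 = 20% of 14 L = 14*20/100 = 14/5 L
Total solute = 459/50 + 14/5 = 599/50 L
Total volume = 18 + 14 = 32 L
Final concentration = 599/50/32 * 100 = 37.44%

37.44


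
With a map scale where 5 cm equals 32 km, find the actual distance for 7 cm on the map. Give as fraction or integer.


Map scale: 5 cm = 32 km
Measured distance on map = 7 cm
Set up proportion: 7 * 32 / 5
= 224 / 5
= 224/5 km

224/5


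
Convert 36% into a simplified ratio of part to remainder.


Part = 36%, Remainder = 64%
Ratio = 36:64
GCD(36, 64) = 4
Simplify: 9:16 = 9:16

9:16


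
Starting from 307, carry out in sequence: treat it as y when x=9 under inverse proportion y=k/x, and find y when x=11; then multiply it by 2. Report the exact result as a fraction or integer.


Start with 307.
Step 1: Inverse prop: k = (307)*9; new y = k/11 = 307*9/11 = 2763/11
Step 2: Multiply by 2: 2763/11 * 2 = 5526/11
Final result = 5526/11

5526/11


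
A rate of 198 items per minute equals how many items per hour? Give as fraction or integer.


Converting from per minute to per hour
Rate = 198 items per minute
Multiply by 60: 198 * 60
= 11880 items per hour

11880


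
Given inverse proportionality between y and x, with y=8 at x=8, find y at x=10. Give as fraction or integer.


Inverse proportion: y = k/x
Find k: k = 8 * 8 = 64
Compute y at x=10: y = 64/10
y = 32/5

32/5


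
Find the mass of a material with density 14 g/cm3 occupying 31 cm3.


Using mass = density * volume
Density = 14 g/cm3
Volume = 31 cm3
Mass = 14 * 31
= 434 g

434


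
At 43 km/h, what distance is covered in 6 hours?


Using distance = speed * time
Speed = 43 km/h
Time = 6 hours
Distance = 43 * 6
= 258 km

258


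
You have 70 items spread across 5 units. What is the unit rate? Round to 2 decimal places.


Total items = 70
Number of units = 5
Unit rate = 70 / 5
= 14 items per unit

14


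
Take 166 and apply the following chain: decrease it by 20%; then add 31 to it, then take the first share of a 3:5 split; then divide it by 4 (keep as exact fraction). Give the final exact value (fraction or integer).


Start with 166.
Step 1: Decrease by 20%: 166 * 80/100 = 664/5
Step 2: Add 31: 664/5+31=819/5; split 3:5 first = 819/5*3/8 = 2457/40
Step 3: Divide by 4: 2457/40 / 4 = 2457/160
Final result = 2457/160

2457/160


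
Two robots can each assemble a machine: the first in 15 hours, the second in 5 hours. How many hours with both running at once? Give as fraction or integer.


Rate of A = 1/15 job per hour
Rate of B = 1/5 job per hour
Combined rate = 1/15 + 1/5
Find common denominator: (5 + 15)/(15*5) = 20/75
Combined rate = 4/15 job per hour
Time together = 1 / (4/15) = 15/4 hours

15/4


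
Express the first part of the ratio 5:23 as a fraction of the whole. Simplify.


Total parts = 5 + 23 = 28
First part fraction = 5/28
Simplify: 5/28 = 5/28

5/28


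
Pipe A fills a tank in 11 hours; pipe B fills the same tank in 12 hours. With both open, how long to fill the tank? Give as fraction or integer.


Rate of A = 1/11 job per hour
Rate of B = 1/12 job per hour
Combined rate = 1/11 + 1/12
Find common denominator: (12 + 11)/(11*12) = 23/132
Combined rate = 23/132 job per hour
Time together = 1 / (23/132) = 132/23 hours

132/23


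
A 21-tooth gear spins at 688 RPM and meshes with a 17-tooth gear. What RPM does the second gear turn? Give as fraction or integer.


Gear ratio: teeth_A * RPM_A = teeth_B * RPM_B
21 * 688 = 17 * RPM_B
14448 = 17 * RPM_B
RPM_B = 14448 / 17
RPM_B = 14448/17

14448/17


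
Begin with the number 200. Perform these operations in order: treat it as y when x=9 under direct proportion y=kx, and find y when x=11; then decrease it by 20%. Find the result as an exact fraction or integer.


Start with 200.
Step 1: Direct prop: k = (200)/9; new y = k*11 = 200*11/9 = 2200/9
Step 2: Decrease by 20%: 2200/9 * 80/100 = 1760/9
Final result = 1760/9

1760/9


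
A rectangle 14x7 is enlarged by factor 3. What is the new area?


Original dimensions: 14 x 7
Enlargement factor = 3
New width = 14 * 3 = 42
New height = 7 * 3 = 21
New area = 42 * 21 = 882

882


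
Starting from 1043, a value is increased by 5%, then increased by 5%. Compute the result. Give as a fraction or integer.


Start: 1043
Step 1: increase by 5% => multiply by 105/100
  1043 * 105/100 = 21903/20
Step 2: increase by 5% => multiply by 105/100
  21903/20 * 105/100 = 459963/400
Final value = 459963/400

459963/400


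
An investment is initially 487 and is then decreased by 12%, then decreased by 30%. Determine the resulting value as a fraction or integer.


Start: 487
Step 1: decrease by 12% => multiply by 88/100
  487 * 88/100 = 10714/25
Step 2: decrease by 30% => multiply by 70/100
  10714/25 * 70/100 = 37499/125
Final value = 37499/125

37499/125


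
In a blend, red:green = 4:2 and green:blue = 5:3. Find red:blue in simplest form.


Given a:b = 4:2 and b:c = 5:3
Make b consistent. Multiply first ratio by 5: a:b = 20:10
Multiply second ratio by 2: b:c = 10:6
Now b = 10 in both, so a:b:c = 20:10:6
Therefore a:c = 20:6
Simplify by GCD: a:c = 10:3

10:3


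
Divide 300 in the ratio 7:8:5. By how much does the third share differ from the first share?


Total parts = 7 + 8 + 5 = 20
Value per part = 300 / 20 = 15
Shares: 7*15=105, 8*15=120, 5*15=75
Third share = 75, first share = 105
Difference = |75 - 105| = 30

30


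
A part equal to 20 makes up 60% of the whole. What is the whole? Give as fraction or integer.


Given: 20 is 60% of the whole
Set up: 20 = 60/100 * whole
whole = 20 * 100 / 60
whole = 2000 / 60
whole = 100/3

100/3


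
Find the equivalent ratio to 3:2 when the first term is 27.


Original ratio: 3:2
First term target: 27
Scale factor = 27 / 3 = 9
Multiply second term: 2 * 9 = 18
Equivalent ratio = 27:18

27:18


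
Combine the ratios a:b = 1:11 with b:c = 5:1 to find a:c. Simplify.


Given a:b = 1:11 and b:c = 5:1
Make b consistent. Multiply first ratio by 5: a:b = 5:55
Multiply second ratio by 11: b:c = 55:11
Now b = 55 in both, so a:b:c = 5:55:11
Therefore a:c = 5:11
Simplify by GCD: a:c = 5:11

5:11


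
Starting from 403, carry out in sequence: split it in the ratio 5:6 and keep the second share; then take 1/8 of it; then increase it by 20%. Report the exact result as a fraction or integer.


Start with 403.
Step 1: Split 5:6, second share = 403 * 6/11 = 2418/11
Step 2: Take 1/8: 2418/11 * 1/8 = 1209/44
Step 3: Increase by 20%: 1209/44 * 120/100 = 3627/110
Final result = 3627/110

3627/110


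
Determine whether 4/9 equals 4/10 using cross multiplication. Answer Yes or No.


Cross multiply to check 4/9 = 4/10
Left cross product: 4 * 10 = 40
Right cross product: 9 * 4 = 36
40 != 36
Not equal, so proportions differ => No

No


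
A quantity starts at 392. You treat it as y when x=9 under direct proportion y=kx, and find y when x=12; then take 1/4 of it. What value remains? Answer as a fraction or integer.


Start with 392.
Step 1: Direct prop: k = (392)/9; new y = k*12 = 392*12/9 = 1568/3
Step 2: Take 1/4: 1568/3 * 1/4 = 392/3
Final result = 392/3

392/3


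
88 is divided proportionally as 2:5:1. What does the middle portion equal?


Ratio = 2:5:1
Total parts = 2 + 5 + 1 = 8
Value per part = 88 / 8 = 11
First share = 2 * 11 = 22
Middle share = 5 * 11 = 55
Third share = 1 * 11 = 11

55


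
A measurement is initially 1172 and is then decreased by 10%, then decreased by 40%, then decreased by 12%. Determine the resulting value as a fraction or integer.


Start: 1172
Step 1: decrease by 10% => multiply by 90/100
  1172 * 90/100 = 5274/5
Step 2: decrease by 40% => multiply by 60/100
  5274/5 * 60/100 = 15822/25
Step 3: decrease by 12% => multiply by 88/100
  15822/25 * 88/100 = 348084/625
Final value = 348084/625

348084/625


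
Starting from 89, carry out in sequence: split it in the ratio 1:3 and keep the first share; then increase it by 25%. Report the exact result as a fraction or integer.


Start with 89.
Step 1: Split 1:3, first share = 89 * 1/4 = 89/4
Step 2: Increase by 25%: 89/4 * 125/100 = 445/16
Final result = 445/16

445/16
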